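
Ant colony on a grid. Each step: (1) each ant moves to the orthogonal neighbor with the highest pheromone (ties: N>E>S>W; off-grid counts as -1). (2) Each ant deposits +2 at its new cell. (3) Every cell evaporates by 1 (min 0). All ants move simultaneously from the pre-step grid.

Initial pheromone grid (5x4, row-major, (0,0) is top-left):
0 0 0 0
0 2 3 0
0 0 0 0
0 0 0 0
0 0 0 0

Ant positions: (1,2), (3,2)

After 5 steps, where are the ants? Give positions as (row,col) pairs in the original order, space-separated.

Step 1: ant0:(1,2)->W->(1,1) | ant1:(3,2)->N->(2,2)
  grid max=3 at (1,1)
Step 2: ant0:(1,1)->E->(1,2) | ant1:(2,2)->N->(1,2)
  grid max=5 at (1,2)
Step 3: ant0:(1,2)->W->(1,1) | ant1:(1,2)->W->(1,1)
  grid max=5 at (1,1)
Step 4: ant0:(1,1)->E->(1,2) | ant1:(1,1)->E->(1,2)
  grid max=7 at (1,2)
Step 5: ant0:(1,2)->W->(1,1) | ant1:(1,2)->W->(1,1)
  grid max=7 at (1,1)

(1,1) (1,1)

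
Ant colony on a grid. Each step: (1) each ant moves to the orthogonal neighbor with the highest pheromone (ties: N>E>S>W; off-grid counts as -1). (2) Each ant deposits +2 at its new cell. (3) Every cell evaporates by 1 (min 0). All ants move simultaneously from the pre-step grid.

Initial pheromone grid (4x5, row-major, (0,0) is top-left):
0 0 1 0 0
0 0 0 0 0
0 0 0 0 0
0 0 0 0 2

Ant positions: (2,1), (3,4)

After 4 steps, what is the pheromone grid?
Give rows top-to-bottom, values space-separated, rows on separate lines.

After step 1: ants at (1,1),(2,4)
  0 0 0 0 0
  0 1 0 0 0
  0 0 0 0 1
  0 0 0 0 1
After step 2: ants at (0,1),(3,4)
  0 1 0 0 0
  0 0 0 0 0
  0 0 0 0 0
  0 0 0 0 2
After step 3: ants at (0,2),(2,4)
  0 0 1 0 0
  0 0 0 0 0
  0 0 0 0 1
  0 0 0 0 1
After step 4: ants at (0,3),(3,4)
  0 0 0 1 0
  0 0 0 0 0
  0 0 0 0 0
  0 0 0 0 2

0 0 0 1 0
0 0 0 0 0
0 0 0 0 0
0 0 0 0 2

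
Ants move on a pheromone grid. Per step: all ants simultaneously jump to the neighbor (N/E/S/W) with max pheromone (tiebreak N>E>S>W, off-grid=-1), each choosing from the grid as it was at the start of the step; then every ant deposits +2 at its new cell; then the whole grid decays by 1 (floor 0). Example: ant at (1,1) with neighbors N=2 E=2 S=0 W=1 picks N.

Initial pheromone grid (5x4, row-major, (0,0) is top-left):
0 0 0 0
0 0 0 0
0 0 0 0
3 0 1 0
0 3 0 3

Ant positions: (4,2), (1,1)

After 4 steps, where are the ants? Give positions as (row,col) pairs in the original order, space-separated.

Step 1: ant0:(4,2)->E->(4,3) | ant1:(1,1)->N->(0,1)
  grid max=4 at (4,3)
Step 2: ant0:(4,3)->N->(3,3) | ant1:(0,1)->E->(0,2)
  grid max=3 at (4,3)
Step 3: ant0:(3,3)->S->(4,3) | ant1:(0,2)->E->(0,3)
  grid max=4 at (4,3)
Step 4: ant0:(4,3)->N->(3,3) | ant1:(0,3)->S->(1,3)
  grid max=3 at (4,3)

(3,3) (1,3)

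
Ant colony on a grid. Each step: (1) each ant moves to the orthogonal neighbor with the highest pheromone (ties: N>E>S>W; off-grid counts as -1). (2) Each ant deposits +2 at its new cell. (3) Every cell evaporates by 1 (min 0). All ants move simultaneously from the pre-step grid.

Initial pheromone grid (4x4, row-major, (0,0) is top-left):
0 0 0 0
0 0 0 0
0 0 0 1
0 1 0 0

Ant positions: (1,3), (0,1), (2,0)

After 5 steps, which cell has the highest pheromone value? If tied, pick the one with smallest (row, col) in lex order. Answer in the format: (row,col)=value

Step 1: ant0:(1,3)->S->(2,3) | ant1:(0,1)->E->(0,2) | ant2:(2,0)->N->(1,0)
  grid max=2 at (2,3)
Step 2: ant0:(2,3)->N->(1,3) | ant1:(0,2)->E->(0,3) | ant2:(1,0)->N->(0,0)
  grid max=1 at (0,0)
Step 3: ant0:(1,3)->N->(0,3) | ant1:(0,3)->S->(1,3) | ant2:(0,0)->E->(0,1)
  grid max=2 at (0,3)
Step 4: ant0:(0,3)->S->(1,3) | ant1:(1,3)->N->(0,3) | ant2:(0,1)->E->(0,2)
  grid max=3 at (0,3)
Step 5: ant0:(1,3)->N->(0,3) | ant1:(0,3)->S->(1,3) | ant2:(0,2)->E->(0,3)
  grid max=6 at (0,3)
Final grid:
  0 0 0 6
  0 0 0 4
  0 0 0 0
  0 0 0 0
Max pheromone 6 at (0,3)

Answer: (0,3)=6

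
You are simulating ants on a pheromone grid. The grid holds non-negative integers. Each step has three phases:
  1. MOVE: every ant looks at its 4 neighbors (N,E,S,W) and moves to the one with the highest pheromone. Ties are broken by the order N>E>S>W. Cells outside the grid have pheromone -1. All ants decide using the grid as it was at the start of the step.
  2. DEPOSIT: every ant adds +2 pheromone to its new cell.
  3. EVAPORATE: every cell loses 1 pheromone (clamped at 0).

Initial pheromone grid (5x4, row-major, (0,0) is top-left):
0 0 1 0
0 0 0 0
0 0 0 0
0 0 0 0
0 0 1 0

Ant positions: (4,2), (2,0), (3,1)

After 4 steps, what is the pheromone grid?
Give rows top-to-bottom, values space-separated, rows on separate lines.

After step 1: ants at (3,2),(1,0),(2,1)
  0 0 0 0
  1 0 0 0
  0 1 0 0
  0 0 1 0
  0 0 0 0
After step 2: ants at (2,2),(0,0),(1,1)
  1 0 0 0
  0 1 0 0
  0 0 1 0
  0 0 0 0
  0 0 0 0
After step 3: ants at (1,2),(0,1),(0,1)
  0 3 0 0
  0 0 1 0
  0 0 0 0
  0 0 0 0
  0 0 0 0
After step 4: ants at (0,2),(0,2),(0,2)
  0 2 5 0
  0 0 0 0
  0 0 0 0
  0 0 0 0
  0 0 0 0

0 2 5 0
0 0 0 0
0 0 0 0
0 0 0 0
0 0 0 0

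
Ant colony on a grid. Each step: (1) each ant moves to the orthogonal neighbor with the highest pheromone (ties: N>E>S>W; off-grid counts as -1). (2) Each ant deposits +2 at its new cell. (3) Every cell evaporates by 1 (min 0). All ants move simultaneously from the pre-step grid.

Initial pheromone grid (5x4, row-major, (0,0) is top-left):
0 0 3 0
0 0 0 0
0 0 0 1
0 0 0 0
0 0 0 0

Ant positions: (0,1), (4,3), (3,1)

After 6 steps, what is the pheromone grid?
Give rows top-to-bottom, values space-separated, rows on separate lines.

After step 1: ants at (0,2),(3,3),(2,1)
  0 0 4 0
  0 0 0 0
  0 1 0 0
  0 0 0 1
  0 0 0 0
After step 2: ants at (0,3),(2,3),(1,1)
  0 0 3 1
  0 1 0 0
  0 0 0 1
  0 0 0 0
  0 0 0 0
After step 3: ants at (0,2),(1,3),(0,1)
  0 1 4 0
  0 0 0 1
  0 0 0 0
  0 0 0 0
  0 0 0 0
After step 4: ants at (0,1),(0,3),(0,2)
  0 2 5 1
  0 0 0 0
  0 0 0 0
  0 0 0 0
  0 0 0 0
After step 5: ants at (0,2),(0,2),(0,1)
  0 3 8 0
  0 0 0 0
  0 0 0 0
  0 0 0 0
  0 0 0 0
After step 6: ants at (0,1),(0,1),(0,2)
  0 6 9 0
  0 0 0 0
  0 0 0 0
  0 0 0 0
  0 0 0 0

0 6 9 0
0 0 0 0
0 0 0 0
0 0 0 0
0 0 0 0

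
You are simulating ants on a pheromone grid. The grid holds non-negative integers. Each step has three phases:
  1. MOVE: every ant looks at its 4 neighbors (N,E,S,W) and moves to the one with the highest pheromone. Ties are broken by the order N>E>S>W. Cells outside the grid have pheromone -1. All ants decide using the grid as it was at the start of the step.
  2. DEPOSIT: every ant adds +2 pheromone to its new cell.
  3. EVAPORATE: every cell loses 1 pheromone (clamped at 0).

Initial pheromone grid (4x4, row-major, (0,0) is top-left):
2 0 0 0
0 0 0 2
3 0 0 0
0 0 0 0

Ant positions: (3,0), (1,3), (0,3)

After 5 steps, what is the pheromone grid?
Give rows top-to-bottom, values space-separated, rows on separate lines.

After step 1: ants at (2,0),(0,3),(1,3)
  1 0 0 1
  0 0 0 3
  4 0 0 0
  0 0 0 0
After step 2: ants at (1,0),(1,3),(0,3)
  0 0 0 2
  1 0 0 4
  3 0 0 0
  0 0 0 0
After step 3: ants at (2,0),(0,3),(1,3)
  0 0 0 3
  0 0 0 5
  4 0 0 0
  0 0 0 0
After step 4: ants at (1,0),(1,3),(0,3)
  0 0 0 4
  1 0 0 6
  3 0 0 0
  0 0 0 0
After step 5: ants at (2,0),(0,3),(1,3)
  0 0 0 5
  0 0 0 7
  4 0 0 0
  0 0 0 0

0 0 0 5
0 0 0 7
4 0 0 0
0 0 0 0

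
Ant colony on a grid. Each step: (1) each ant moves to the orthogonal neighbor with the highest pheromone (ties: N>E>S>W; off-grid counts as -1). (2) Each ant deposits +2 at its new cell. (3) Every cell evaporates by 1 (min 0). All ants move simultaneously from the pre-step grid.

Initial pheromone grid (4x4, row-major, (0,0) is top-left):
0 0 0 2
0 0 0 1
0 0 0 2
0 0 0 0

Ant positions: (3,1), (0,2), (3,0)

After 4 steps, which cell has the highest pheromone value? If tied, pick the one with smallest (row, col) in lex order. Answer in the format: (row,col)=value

Step 1: ant0:(3,1)->N->(2,1) | ant1:(0,2)->E->(0,3) | ant2:(3,0)->N->(2,0)
  grid max=3 at (0,3)
Step 2: ant0:(2,1)->W->(2,0) | ant1:(0,3)->S->(1,3) | ant2:(2,0)->E->(2,1)
  grid max=2 at (0,3)
Step 3: ant0:(2,0)->E->(2,1) | ant1:(1,3)->N->(0,3) | ant2:(2,1)->W->(2,0)
  grid max=3 at (0,3)
Step 4: ant0:(2,1)->W->(2,0) | ant1:(0,3)->S->(1,3) | ant2:(2,0)->E->(2,1)
  grid max=4 at (2,0)
Final grid:
  0 0 0 2
  0 0 0 1
  4 4 0 0
  0 0 0 0
Max pheromone 4 at (2,0)

Answer: (2,0)=4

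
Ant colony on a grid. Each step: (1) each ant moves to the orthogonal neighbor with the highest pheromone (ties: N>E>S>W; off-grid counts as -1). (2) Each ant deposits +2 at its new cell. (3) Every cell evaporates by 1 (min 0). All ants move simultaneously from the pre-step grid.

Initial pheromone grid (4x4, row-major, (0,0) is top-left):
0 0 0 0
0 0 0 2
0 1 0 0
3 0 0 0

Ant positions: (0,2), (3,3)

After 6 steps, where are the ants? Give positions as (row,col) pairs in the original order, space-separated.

Step 1: ant0:(0,2)->E->(0,3) | ant1:(3,3)->N->(2,3)
  grid max=2 at (3,0)
Step 2: ant0:(0,3)->S->(1,3) | ant1:(2,3)->N->(1,3)
  grid max=4 at (1,3)
Step 3: ant0:(1,3)->N->(0,3) | ant1:(1,3)->N->(0,3)
  grid max=3 at (0,3)
Step 4: ant0:(0,3)->S->(1,3) | ant1:(0,3)->S->(1,3)
  grid max=6 at (1,3)
Step 5: ant0:(1,3)->N->(0,3) | ant1:(1,3)->N->(0,3)
  grid max=5 at (0,3)
Step 6: ant0:(0,3)->S->(1,3) | ant1:(0,3)->S->(1,3)
  grid max=8 at (1,3)

(1,3) (1,3)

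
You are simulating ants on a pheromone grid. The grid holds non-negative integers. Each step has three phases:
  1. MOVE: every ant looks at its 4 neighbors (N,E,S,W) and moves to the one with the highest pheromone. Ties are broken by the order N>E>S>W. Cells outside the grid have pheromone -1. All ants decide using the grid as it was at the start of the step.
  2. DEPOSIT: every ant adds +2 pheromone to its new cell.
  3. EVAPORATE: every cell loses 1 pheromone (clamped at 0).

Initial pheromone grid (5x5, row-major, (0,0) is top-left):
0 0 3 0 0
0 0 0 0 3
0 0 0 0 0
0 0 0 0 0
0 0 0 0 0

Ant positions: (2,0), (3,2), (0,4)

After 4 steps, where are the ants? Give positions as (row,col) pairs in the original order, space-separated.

Step 1: ant0:(2,0)->N->(1,0) | ant1:(3,2)->N->(2,2) | ant2:(0,4)->S->(1,4)
  grid max=4 at (1,4)
Step 2: ant0:(1,0)->N->(0,0) | ant1:(2,2)->N->(1,2) | ant2:(1,4)->N->(0,4)
  grid max=3 at (1,4)
Step 3: ant0:(0,0)->E->(0,1) | ant1:(1,2)->N->(0,2) | ant2:(0,4)->S->(1,4)
  grid max=4 at (1,4)
Step 4: ant0:(0,1)->E->(0,2) | ant1:(0,2)->W->(0,1) | ant2:(1,4)->N->(0,4)
  grid max=3 at (0,2)

(0,2) (0,1) (0,4)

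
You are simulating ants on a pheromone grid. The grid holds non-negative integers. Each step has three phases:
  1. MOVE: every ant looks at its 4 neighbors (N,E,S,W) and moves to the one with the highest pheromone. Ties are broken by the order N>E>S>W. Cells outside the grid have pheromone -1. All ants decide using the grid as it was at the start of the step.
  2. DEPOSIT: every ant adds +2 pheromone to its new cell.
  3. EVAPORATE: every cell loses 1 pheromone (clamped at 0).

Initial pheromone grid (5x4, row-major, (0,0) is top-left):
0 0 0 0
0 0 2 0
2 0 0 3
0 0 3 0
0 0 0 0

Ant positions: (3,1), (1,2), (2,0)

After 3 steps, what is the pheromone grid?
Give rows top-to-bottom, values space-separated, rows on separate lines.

After step 1: ants at (3,2),(0,2),(1,0)
  0 0 1 0
  1 0 1 0
  1 0 0 2
  0 0 4 0
  0 0 0 0
After step 2: ants at (2,2),(1,2),(2,0)
  0 0 0 0
  0 0 2 0
  2 0 1 1
  0 0 3 0
  0 0 0 0
After step 3: ants at (3,2),(2,2),(1,0)
  0 0 0 0
  1 0 1 0
  1 0 2 0
  0 0 4 0
  0 0 0 0

0 0 0 0
1 0 1 0
1 0 2 0
0 0 4 0
0 0 0 0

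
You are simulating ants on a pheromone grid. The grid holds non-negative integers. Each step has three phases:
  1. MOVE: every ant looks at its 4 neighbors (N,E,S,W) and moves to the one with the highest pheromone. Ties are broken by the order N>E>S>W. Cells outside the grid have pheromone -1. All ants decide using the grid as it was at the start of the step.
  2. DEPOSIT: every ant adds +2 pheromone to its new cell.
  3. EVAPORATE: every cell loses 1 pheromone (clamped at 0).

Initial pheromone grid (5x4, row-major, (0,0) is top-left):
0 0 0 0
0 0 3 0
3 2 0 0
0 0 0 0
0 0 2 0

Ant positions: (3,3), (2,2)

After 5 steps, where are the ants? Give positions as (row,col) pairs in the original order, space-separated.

Step 1: ant0:(3,3)->N->(2,3) | ant1:(2,2)->N->(1,2)
  grid max=4 at (1,2)
Step 2: ant0:(2,3)->N->(1,3) | ant1:(1,2)->N->(0,2)
  grid max=3 at (1,2)
Step 3: ant0:(1,3)->W->(1,2) | ant1:(0,2)->S->(1,2)
  grid max=6 at (1,2)
Step 4: ant0:(1,2)->N->(0,2) | ant1:(1,2)->N->(0,2)
  grid max=5 at (1,2)
Step 5: ant0:(0,2)->S->(1,2) | ant1:(0,2)->S->(1,2)
  grid max=8 at (1,2)

(1,2) (1,2)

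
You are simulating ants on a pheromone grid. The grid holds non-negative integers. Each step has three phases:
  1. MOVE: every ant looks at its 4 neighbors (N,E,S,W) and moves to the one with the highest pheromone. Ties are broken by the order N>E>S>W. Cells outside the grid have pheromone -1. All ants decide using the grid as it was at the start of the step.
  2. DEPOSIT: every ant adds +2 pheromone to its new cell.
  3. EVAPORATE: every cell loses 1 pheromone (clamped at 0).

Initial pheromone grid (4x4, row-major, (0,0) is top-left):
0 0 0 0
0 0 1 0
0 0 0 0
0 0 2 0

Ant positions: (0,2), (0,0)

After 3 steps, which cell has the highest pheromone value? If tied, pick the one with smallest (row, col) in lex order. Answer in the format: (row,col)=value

Step 1: ant0:(0,2)->S->(1,2) | ant1:(0,0)->E->(0,1)
  grid max=2 at (1,2)
Step 2: ant0:(1,2)->N->(0,2) | ant1:(0,1)->E->(0,2)
  grid max=3 at (0,2)
Step 3: ant0:(0,2)->S->(1,2) | ant1:(0,2)->S->(1,2)
  grid max=4 at (1,2)
Final grid:
  0 0 2 0
  0 0 4 0
  0 0 0 0
  0 0 0 0
Max pheromone 4 at (1,2)

Answer: (1,2)=4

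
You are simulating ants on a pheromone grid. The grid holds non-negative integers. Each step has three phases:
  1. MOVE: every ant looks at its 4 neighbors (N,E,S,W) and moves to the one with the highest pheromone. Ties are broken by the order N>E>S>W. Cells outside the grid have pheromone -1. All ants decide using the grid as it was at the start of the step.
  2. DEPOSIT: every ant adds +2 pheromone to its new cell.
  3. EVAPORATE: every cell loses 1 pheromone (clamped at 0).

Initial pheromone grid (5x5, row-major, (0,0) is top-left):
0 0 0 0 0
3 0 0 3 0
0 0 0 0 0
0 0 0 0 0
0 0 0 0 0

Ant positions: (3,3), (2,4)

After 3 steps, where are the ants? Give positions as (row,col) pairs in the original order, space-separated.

Step 1: ant0:(3,3)->N->(2,3) | ant1:(2,4)->N->(1,4)
  grid max=2 at (1,0)
Step 2: ant0:(2,3)->N->(1,3) | ant1:(1,4)->W->(1,3)
  grid max=5 at (1,3)
Step 3: ant0:(1,3)->N->(0,3) | ant1:(1,3)->N->(0,3)
  grid max=4 at (1,3)

(0,3) (0,3)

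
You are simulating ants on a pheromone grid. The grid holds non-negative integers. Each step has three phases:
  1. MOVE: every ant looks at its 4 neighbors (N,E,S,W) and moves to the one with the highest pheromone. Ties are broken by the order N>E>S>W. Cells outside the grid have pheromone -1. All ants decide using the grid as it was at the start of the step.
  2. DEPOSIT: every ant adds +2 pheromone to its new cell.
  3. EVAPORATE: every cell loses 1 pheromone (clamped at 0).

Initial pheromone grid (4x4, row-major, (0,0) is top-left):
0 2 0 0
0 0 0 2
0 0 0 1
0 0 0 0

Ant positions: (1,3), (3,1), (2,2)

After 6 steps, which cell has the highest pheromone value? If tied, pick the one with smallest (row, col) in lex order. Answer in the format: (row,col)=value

Answer: (1,3)=10

Derivation:
Step 1: ant0:(1,3)->S->(2,3) | ant1:(3,1)->N->(2,1) | ant2:(2,2)->E->(2,3)
  grid max=4 at (2,3)
Step 2: ant0:(2,3)->N->(1,3) | ant1:(2,1)->N->(1,1) | ant2:(2,3)->N->(1,3)
  grid max=4 at (1,3)
Step 3: ant0:(1,3)->S->(2,3) | ant1:(1,1)->N->(0,1) | ant2:(1,3)->S->(2,3)
  grid max=6 at (2,3)
Step 4: ant0:(2,3)->N->(1,3) | ant1:(0,1)->E->(0,2) | ant2:(2,3)->N->(1,3)
  grid max=6 at (1,3)
Step 5: ant0:(1,3)->S->(2,3) | ant1:(0,2)->E->(0,3) | ant2:(1,3)->S->(2,3)
  grid max=8 at (2,3)
Step 6: ant0:(2,3)->N->(1,3) | ant1:(0,3)->S->(1,3) | ant2:(2,3)->N->(1,3)
  grid max=10 at (1,3)
Final grid:
  0 0 0 0
  0 0 0 10
  0 0 0 7
  0 0 0 0
Max pheromone 10 at (1,3)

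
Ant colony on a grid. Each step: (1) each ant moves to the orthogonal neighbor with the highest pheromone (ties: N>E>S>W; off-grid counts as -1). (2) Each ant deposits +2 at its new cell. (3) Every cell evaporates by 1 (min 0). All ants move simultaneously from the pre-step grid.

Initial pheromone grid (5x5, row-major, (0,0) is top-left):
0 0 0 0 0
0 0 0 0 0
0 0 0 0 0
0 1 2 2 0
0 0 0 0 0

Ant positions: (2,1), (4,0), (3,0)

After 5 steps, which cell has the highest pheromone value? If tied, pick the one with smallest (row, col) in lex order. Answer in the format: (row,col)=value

Answer: (3,1)=12

Derivation:
Step 1: ant0:(2,1)->S->(3,1) | ant1:(4,0)->N->(3,0) | ant2:(3,0)->E->(3,1)
  grid max=4 at (3,1)
Step 2: ant0:(3,1)->E->(3,2) | ant1:(3,0)->E->(3,1) | ant2:(3,1)->E->(3,2)
  grid max=5 at (3,1)
Step 3: ant0:(3,2)->W->(3,1) | ant1:(3,1)->E->(3,2) | ant2:(3,2)->W->(3,1)
  grid max=8 at (3,1)
Step 4: ant0:(3,1)->E->(3,2) | ant1:(3,2)->W->(3,1) | ant2:(3,1)->E->(3,2)
  grid max=9 at (3,1)
Step 5: ant0:(3,2)->W->(3,1) | ant1:(3,1)->E->(3,2) | ant2:(3,2)->W->(3,1)
  grid max=12 at (3,1)
Final grid:
  0 0 0 0 0
  0 0 0 0 0
  0 0 0 0 0
  0 12 9 0 0
  0 0 0 0 0
Max pheromone 12 at (3,1)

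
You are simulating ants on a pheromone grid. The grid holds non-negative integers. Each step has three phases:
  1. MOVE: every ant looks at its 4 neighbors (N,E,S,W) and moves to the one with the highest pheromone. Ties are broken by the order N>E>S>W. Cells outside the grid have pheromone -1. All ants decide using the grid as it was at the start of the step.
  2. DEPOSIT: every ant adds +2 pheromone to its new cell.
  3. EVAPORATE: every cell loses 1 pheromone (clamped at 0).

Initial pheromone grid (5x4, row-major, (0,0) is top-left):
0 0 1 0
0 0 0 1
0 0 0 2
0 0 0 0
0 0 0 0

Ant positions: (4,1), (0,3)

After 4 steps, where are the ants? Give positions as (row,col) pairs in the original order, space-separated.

Step 1: ant0:(4,1)->N->(3,1) | ant1:(0,3)->S->(1,3)
  grid max=2 at (1,3)
Step 2: ant0:(3,1)->N->(2,1) | ant1:(1,3)->S->(2,3)
  grid max=2 at (2,3)
Step 3: ant0:(2,1)->N->(1,1) | ant1:(2,3)->N->(1,3)
  grid max=2 at (1,3)
Step 4: ant0:(1,1)->N->(0,1) | ant1:(1,3)->S->(2,3)
  grid max=2 at (2,3)

(0,1) (2,3)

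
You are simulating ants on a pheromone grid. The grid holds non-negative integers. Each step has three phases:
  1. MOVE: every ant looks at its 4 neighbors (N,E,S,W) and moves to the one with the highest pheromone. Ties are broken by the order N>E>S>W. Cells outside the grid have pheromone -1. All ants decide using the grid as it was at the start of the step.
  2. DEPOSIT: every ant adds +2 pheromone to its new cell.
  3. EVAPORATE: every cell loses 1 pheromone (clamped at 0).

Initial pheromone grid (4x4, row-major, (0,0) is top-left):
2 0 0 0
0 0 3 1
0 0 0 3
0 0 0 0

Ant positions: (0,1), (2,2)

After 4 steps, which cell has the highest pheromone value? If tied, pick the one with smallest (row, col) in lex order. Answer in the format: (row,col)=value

Step 1: ant0:(0,1)->W->(0,0) | ant1:(2,2)->N->(1,2)
  grid max=4 at (1,2)
Step 2: ant0:(0,0)->E->(0,1) | ant1:(1,2)->N->(0,2)
  grid max=3 at (1,2)
Step 3: ant0:(0,1)->W->(0,0) | ant1:(0,2)->S->(1,2)
  grid max=4 at (1,2)
Step 4: ant0:(0,0)->E->(0,1) | ant1:(1,2)->N->(0,2)
  grid max=3 at (1,2)
Final grid:
  2 1 1 0
  0 0 3 0
  0 0 0 0
  0 0 0 0
Max pheromone 3 at (1,2)

Answer: (1,2)=3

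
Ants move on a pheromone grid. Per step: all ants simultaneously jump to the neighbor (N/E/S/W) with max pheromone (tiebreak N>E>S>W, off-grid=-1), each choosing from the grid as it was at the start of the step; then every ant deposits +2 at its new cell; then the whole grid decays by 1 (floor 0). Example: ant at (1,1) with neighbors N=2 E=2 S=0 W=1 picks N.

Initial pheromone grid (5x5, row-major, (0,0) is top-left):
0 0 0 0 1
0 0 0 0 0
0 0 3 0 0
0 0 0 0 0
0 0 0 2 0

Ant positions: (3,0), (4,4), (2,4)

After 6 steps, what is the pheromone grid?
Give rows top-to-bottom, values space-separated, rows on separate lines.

After step 1: ants at (2,0),(4,3),(1,4)
  0 0 0 0 0
  0 0 0 0 1
  1 0 2 0 0
  0 0 0 0 0
  0 0 0 3 0
After step 2: ants at (1,0),(3,3),(0,4)
  0 0 0 0 1
  1 0 0 0 0
  0 0 1 0 0
  0 0 0 1 0
  0 0 0 2 0
After step 3: ants at (0,0),(4,3),(1,4)
  1 0 0 0 0
  0 0 0 0 1
  0 0 0 0 0
  0 0 0 0 0
  0 0 0 3 0
After step 4: ants at (0,1),(3,3),(0,4)
  0 1 0 0 1
  0 0 0 0 0
  0 0 0 0 0
  0 0 0 1 0
  0 0 0 2 0
After step 5: ants at (0,2),(4,3),(1,4)
  0 0 1 0 0
  0 0 0 0 1
  0 0 0 0 0
  0 0 0 0 0
  0 0 0 3 0
After step 6: ants at (0,3),(3,3),(0,4)
  0 0 0 1 1
  0 0 0 0 0
  0 0 0 0 0
  0 0 0 1 0
  0 0 0 2 0

0 0 0 1 1
0 0 0 0 0
0 0 0 0 0
0 0 0 1 0
0 0 0 2 0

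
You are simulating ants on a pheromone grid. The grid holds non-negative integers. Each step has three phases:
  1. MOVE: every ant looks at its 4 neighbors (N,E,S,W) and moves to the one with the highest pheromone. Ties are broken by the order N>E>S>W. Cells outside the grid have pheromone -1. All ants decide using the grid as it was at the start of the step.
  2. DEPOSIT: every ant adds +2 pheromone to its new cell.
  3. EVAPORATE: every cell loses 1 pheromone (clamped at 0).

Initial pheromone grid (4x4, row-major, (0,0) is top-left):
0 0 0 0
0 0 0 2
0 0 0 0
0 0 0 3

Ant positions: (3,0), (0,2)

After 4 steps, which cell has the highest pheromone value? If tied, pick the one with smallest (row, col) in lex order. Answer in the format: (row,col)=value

Step 1: ant0:(3,0)->N->(2,0) | ant1:(0,2)->E->(0,3)
  grid max=2 at (3,3)
Step 2: ant0:(2,0)->N->(1,0) | ant1:(0,3)->S->(1,3)
  grid max=2 at (1,3)
Step 3: ant0:(1,0)->N->(0,0) | ant1:(1,3)->N->(0,3)
  grid max=1 at (0,0)
Step 4: ant0:(0,0)->E->(0,1) | ant1:(0,3)->S->(1,3)
  grid max=2 at (1,3)
Final grid:
  0 1 0 0
  0 0 0 2
  0 0 0 0
  0 0 0 0
Max pheromone 2 at (1,3)

Answer: (1,3)=2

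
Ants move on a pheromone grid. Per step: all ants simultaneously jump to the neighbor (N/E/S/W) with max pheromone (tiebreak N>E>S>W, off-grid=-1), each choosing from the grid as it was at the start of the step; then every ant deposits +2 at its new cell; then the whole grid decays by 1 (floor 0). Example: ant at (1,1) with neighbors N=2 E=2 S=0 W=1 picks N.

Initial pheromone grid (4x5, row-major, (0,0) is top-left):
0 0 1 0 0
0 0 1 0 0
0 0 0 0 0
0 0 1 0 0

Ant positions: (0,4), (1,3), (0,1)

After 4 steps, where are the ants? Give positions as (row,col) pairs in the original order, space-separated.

Step 1: ant0:(0,4)->S->(1,4) | ant1:(1,3)->W->(1,2) | ant2:(0,1)->E->(0,2)
  grid max=2 at (0,2)
Step 2: ant0:(1,4)->N->(0,4) | ant1:(1,2)->N->(0,2) | ant2:(0,2)->S->(1,2)
  grid max=3 at (0,2)
Step 3: ant0:(0,4)->S->(1,4) | ant1:(0,2)->S->(1,2) | ant2:(1,2)->N->(0,2)
  grid max=4 at (0,2)
Step 4: ant0:(1,4)->N->(0,4) | ant1:(1,2)->N->(0,2) | ant2:(0,2)->S->(1,2)
  grid max=5 at (0,2)

(0,4) (0,2) (1,2)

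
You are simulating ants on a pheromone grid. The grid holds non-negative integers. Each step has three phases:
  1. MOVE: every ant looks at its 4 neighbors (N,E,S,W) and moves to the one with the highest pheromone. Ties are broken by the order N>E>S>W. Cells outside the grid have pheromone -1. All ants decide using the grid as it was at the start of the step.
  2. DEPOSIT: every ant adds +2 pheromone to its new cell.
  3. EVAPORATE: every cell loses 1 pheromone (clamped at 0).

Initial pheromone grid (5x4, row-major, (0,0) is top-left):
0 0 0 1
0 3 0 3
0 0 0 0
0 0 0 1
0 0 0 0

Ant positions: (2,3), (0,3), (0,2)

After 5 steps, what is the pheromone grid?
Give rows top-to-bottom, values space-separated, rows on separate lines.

After step 1: ants at (1,3),(1,3),(0,3)
  0 0 0 2
  0 2 0 6
  0 0 0 0
  0 0 0 0
  0 0 0 0
After step 2: ants at (0,3),(0,3),(1,3)
  0 0 0 5
  0 1 0 7
  0 0 0 0
  0 0 0 0
  0 0 0 0
After step 3: ants at (1,3),(1,3),(0,3)
  0 0 0 6
  0 0 0 10
  0 0 0 0
  0 0 0 0
  0 0 0 0
After step 4: ants at (0,3),(0,3),(1,3)
  0 0 0 9
  0 0 0 11
  0 0 0 0
  0 0 0 0
  0 0 0 0
After step 5: ants at (1,3),(1,3),(0,3)
  0 0 0 10
  0 0 0 14
  0 0 0 0
  0 0 0 0
  0 0 0 0

0 0 0 10
0 0 0 14
0 0 0 0
0 0 0 0
0 0 0 0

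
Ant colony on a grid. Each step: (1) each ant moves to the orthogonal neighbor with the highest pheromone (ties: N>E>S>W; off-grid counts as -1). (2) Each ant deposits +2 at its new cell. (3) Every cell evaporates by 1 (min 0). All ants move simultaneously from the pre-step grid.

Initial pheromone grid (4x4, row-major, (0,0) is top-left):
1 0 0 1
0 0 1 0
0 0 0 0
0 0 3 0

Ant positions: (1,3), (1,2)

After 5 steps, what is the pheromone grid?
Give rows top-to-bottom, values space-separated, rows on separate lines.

After step 1: ants at (0,3),(0,2)
  0 0 1 2
  0 0 0 0
  0 0 0 0
  0 0 2 0
After step 2: ants at (0,2),(0,3)
  0 0 2 3
  0 0 0 0
  0 0 0 0
  0 0 1 0
After step 3: ants at (0,3),(0,2)
  0 0 3 4
  0 0 0 0
  0 0 0 0
  0 0 0 0
After step 4: ants at (0,2),(0,3)
  0 0 4 5
  0 0 0 0
  0 0 0 0
  0 0 0 0
After step 5: ants at (0,3),(0,2)
  0 0 5 6
  0 0 0 0
  0 0 0 0
  0 0 0 0

0 0 5 6
0 0 0 0
0 0 0 0
0 0 0 0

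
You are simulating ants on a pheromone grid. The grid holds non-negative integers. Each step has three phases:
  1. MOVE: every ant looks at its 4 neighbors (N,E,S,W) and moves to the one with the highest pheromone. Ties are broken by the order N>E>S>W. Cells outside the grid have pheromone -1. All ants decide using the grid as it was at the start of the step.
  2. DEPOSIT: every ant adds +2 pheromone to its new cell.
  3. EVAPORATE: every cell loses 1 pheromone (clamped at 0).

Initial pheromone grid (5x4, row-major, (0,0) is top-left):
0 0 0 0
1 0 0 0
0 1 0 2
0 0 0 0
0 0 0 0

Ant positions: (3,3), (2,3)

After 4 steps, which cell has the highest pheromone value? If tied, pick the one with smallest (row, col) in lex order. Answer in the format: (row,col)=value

Answer: (2,3)=6

Derivation:
Step 1: ant0:(3,3)->N->(2,3) | ant1:(2,3)->N->(1,3)
  grid max=3 at (2,3)
Step 2: ant0:(2,3)->N->(1,3) | ant1:(1,3)->S->(2,3)
  grid max=4 at (2,3)
Step 3: ant0:(1,3)->S->(2,3) | ant1:(2,3)->N->(1,3)
  grid max=5 at (2,3)
Step 4: ant0:(2,3)->N->(1,3) | ant1:(1,3)->S->(2,3)
  grid max=6 at (2,3)
Final grid:
  0 0 0 0
  0 0 0 4
  0 0 0 6
  0 0 0 0
  0 0 0 0
Max pheromone 6 at (2,3)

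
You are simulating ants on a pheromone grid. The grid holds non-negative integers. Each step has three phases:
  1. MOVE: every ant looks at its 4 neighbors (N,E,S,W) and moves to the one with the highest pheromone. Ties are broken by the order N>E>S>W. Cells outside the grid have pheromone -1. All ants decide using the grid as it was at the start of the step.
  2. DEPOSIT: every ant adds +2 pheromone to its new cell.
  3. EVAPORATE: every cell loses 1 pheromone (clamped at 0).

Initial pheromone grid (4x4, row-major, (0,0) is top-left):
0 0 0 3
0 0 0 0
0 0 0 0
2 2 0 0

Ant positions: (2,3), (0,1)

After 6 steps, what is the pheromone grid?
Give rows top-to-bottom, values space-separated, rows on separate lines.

After step 1: ants at (1,3),(0,2)
  0 0 1 2
  0 0 0 1
  0 0 0 0
  1 1 0 0
After step 2: ants at (0,3),(0,3)
  0 0 0 5
  0 0 0 0
  0 0 0 0
  0 0 0 0
After step 3: ants at (1,3),(1,3)
  0 0 0 4
  0 0 0 3
  0 0 0 0
  0 0 0 0
After step 4: ants at (0,3),(0,3)
  0 0 0 7
  0 0 0 2
  0 0 0 0
  0 0 0 0
After step 5: ants at (1,3),(1,3)
  0 0 0 6
  0 0 0 5
  0 0 0 0
  0 0 0 0
After step 6: ants at (0,3),(0,3)
  0 0 0 9
  0 0 0 4
  0 0 0 0
  0 0 0 0

0 0 0 9
0 0 0 4
0 0 0 0
0 0 0 0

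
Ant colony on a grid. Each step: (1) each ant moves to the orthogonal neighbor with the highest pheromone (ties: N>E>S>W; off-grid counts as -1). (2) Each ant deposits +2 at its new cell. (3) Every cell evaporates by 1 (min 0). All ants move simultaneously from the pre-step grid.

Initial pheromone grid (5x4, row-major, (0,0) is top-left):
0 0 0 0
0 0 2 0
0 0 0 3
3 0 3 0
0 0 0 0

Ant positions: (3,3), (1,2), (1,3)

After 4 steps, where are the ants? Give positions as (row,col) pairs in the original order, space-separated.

Step 1: ant0:(3,3)->N->(2,3) | ant1:(1,2)->N->(0,2) | ant2:(1,3)->S->(2,3)
  grid max=6 at (2,3)
Step 2: ant0:(2,3)->N->(1,3) | ant1:(0,2)->S->(1,2) | ant2:(2,3)->N->(1,3)
  grid max=5 at (2,3)
Step 3: ant0:(1,3)->S->(2,3) | ant1:(1,2)->E->(1,3) | ant2:(1,3)->S->(2,3)
  grid max=8 at (2,3)
Step 4: ant0:(2,3)->N->(1,3) | ant1:(1,3)->S->(2,3) | ant2:(2,3)->N->(1,3)
  grid max=9 at (2,3)

(1,3) (2,3) (1,3)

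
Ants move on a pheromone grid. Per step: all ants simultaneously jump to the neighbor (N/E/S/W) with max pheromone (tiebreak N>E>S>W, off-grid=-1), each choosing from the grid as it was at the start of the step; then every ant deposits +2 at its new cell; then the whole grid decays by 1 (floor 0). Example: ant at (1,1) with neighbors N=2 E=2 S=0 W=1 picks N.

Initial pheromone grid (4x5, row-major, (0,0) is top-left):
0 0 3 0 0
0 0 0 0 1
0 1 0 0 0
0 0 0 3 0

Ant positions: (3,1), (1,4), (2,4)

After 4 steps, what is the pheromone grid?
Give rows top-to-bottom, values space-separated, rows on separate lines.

After step 1: ants at (2,1),(0,4),(1,4)
  0 0 2 0 1
  0 0 0 0 2
  0 2 0 0 0
  0 0 0 2 0
After step 2: ants at (1,1),(1,4),(0,4)
  0 0 1 0 2
  0 1 0 0 3
  0 1 0 0 0
  0 0 0 1 0
After step 3: ants at (2,1),(0,4),(1,4)
  0 0 0 0 3
  0 0 0 0 4
  0 2 0 0 0
  0 0 0 0 0
After step 4: ants at (1,1),(1,4),(0,4)
  0 0 0 0 4
  0 1 0 0 5
  0 1 0 0 0
  0 0 0 0 0

0 0 0 0 4
0 1 0 0 5
0 1 0 0 0
0 0 0 0 0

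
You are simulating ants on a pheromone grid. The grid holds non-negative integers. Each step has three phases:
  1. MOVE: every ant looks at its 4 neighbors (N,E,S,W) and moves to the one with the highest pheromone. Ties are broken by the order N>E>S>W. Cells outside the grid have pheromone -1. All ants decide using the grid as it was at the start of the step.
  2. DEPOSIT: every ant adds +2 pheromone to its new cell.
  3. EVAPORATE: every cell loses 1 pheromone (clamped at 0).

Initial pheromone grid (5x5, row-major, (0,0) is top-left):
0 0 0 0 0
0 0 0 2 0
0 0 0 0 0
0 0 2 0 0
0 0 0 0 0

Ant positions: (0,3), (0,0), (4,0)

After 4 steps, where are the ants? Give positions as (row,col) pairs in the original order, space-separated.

Step 1: ant0:(0,3)->S->(1,3) | ant1:(0,0)->E->(0,1) | ant2:(4,0)->N->(3,0)
  grid max=3 at (1,3)
Step 2: ant0:(1,3)->N->(0,3) | ant1:(0,1)->E->(0,2) | ant2:(3,0)->N->(2,0)
  grid max=2 at (1,3)
Step 3: ant0:(0,3)->S->(1,3) | ant1:(0,2)->E->(0,3) | ant2:(2,0)->N->(1,0)
  grid max=3 at (1,3)
Step 4: ant0:(1,3)->N->(0,3) | ant1:(0,3)->S->(1,3) | ant2:(1,0)->N->(0,0)
  grid max=4 at (1,3)

(0,3) (1,3) (0,0)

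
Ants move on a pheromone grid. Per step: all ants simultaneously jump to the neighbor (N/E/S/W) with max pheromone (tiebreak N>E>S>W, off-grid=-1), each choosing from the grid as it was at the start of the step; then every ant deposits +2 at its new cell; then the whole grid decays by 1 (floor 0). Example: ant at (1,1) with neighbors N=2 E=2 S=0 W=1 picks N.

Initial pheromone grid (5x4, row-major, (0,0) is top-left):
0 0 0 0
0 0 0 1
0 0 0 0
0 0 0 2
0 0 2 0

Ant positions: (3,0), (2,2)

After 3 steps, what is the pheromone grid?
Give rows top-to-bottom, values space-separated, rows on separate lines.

After step 1: ants at (2,0),(1,2)
  0 0 0 0
  0 0 1 0
  1 0 0 0
  0 0 0 1
  0 0 1 0
After step 2: ants at (1,0),(0,2)
  0 0 1 0
  1 0 0 0
  0 0 0 0
  0 0 0 0
  0 0 0 0
After step 3: ants at (0,0),(0,3)
  1 0 0 1
  0 0 0 0
  0 0 0 0
  0 0 0 0
  0 0 0 0

1 0 0 1
0 0 0 0
0 0 0 0
0 0 0 0
0 0 0 0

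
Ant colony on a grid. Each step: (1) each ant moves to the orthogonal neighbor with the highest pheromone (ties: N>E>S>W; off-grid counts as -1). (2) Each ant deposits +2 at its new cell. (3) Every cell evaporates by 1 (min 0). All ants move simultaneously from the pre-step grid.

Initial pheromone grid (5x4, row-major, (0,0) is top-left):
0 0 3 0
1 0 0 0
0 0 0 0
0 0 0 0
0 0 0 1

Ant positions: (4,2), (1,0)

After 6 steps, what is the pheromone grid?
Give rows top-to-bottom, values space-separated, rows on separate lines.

After step 1: ants at (4,3),(0,0)
  1 0 2 0
  0 0 0 0
  0 0 0 0
  0 0 0 0
  0 0 0 2
After step 2: ants at (3,3),(0,1)
  0 1 1 0
  0 0 0 0
  0 0 0 0
  0 0 0 1
  0 0 0 1
After step 3: ants at (4,3),(0,2)
  0 0 2 0
  0 0 0 0
  0 0 0 0
  0 0 0 0
  0 0 0 2
After step 4: ants at (3,3),(0,3)
  0 0 1 1
  0 0 0 0
  0 0 0 0
  0 0 0 1
  0 0 0 1
After step 5: ants at (4,3),(0,2)
  0 0 2 0
  0 0 0 0
  0 0 0 0
  0 0 0 0
  0 0 0 2
After step 6: ants at (3,3),(0,3)
  0 0 1 1
  0 0 0 0
  0 0 0 0
  0 0 0 1
  0 0 0 1

0 0 1 1
0 0 0 0
0 0 0 0
0 0 0 1
0 0 0 1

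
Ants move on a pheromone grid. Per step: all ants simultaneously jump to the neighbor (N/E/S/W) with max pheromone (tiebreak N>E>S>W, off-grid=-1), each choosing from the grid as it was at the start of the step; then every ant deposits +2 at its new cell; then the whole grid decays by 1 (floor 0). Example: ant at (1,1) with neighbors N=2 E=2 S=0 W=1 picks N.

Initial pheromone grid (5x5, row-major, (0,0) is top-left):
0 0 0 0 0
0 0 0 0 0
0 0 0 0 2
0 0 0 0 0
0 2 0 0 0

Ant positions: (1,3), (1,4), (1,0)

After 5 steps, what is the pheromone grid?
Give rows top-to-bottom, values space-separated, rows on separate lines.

After step 1: ants at (0,3),(2,4),(0,0)
  1 0 0 1 0
  0 0 0 0 0
  0 0 0 0 3
  0 0 0 0 0
  0 1 0 0 0
After step 2: ants at (0,4),(1,4),(0,1)
  0 1 0 0 1
  0 0 0 0 1
  0 0 0 0 2
  0 0 0 0 0
  0 0 0 0 0
After step 3: ants at (1,4),(2,4),(0,2)
  0 0 1 0 0
  0 0 0 0 2
  0 0 0 0 3
  0 0 0 0 0
  0 0 0 0 0
After step 4: ants at (2,4),(1,4),(0,3)
  0 0 0 1 0
  0 0 0 0 3
  0 0 0 0 4
  0 0 0 0 0
  0 0 0 0 0
After step 5: ants at (1,4),(2,4),(0,4)
  0 0 0 0 1
  0 0 0 0 4
  0 0 0 0 5
  0 0 0 0 0
  0 0 0 0 0

0 0 0 0 1
0 0 0 0 4
0 0 0 0 5
0 0 0 0 0
0 0 0 0 0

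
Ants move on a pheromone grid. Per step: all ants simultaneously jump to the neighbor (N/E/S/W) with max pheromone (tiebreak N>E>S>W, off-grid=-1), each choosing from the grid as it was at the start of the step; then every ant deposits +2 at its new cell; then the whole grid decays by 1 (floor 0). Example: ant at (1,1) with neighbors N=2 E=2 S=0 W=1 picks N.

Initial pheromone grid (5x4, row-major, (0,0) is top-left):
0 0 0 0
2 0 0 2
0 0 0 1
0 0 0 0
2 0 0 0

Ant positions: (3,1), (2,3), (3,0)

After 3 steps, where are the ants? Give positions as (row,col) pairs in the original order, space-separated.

Step 1: ant0:(3,1)->N->(2,1) | ant1:(2,3)->N->(1,3) | ant2:(3,0)->S->(4,0)
  grid max=3 at (1,3)
Step 2: ant0:(2,1)->N->(1,1) | ant1:(1,3)->N->(0,3) | ant2:(4,0)->N->(3,0)
  grid max=2 at (1,3)
Step 3: ant0:(1,1)->N->(0,1) | ant1:(0,3)->S->(1,3) | ant2:(3,0)->S->(4,0)
  grid max=3 at (1,3)

(0,1) (1,3) (4,0)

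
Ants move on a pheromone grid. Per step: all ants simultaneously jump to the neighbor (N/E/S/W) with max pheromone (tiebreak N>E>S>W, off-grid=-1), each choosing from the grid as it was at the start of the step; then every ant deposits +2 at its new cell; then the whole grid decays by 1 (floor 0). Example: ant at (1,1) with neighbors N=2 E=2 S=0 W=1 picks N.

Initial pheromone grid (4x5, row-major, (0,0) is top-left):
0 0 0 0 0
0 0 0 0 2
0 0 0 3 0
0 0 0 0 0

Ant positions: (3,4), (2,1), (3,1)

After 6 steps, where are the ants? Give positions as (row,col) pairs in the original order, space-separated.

Step 1: ant0:(3,4)->N->(2,4) | ant1:(2,1)->N->(1,1) | ant2:(3,1)->N->(2,1)
  grid max=2 at (2,3)
Step 2: ant0:(2,4)->W->(2,3) | ant1:(1,1)->S->(2,1) | ant2:(2,1)->N->(1,1)
  grid max=3 at (2,3)
Step 3: ant0:(2,3)->N->(1,3) | ant1:(2,1)->N->(1,1) | ant2:(1,1)->S->(2,1)
  grid max=3 at (1,1)
Step 4: ant0:(1,3)->S->(2,3) | ant1:(1,1)->S->(2,1) | ant2:(2,1)->N->(1,1)
  grid max=4 at (1,1)
Step 5: ant0:(2,3)->N->(1,3) | ant1:(2,1)->N->(1,1) | ant2:(1,1)->S->(2,1)
  grid max=5 at (1,1)
Step 6: ant0:(1,3)->S->(2,3) | ant1:(1,1)->S->(2,1) | ant2:(2,1)->N->(1,1)
  grid max=6 at (1,1)

(2,3) (2,1) (1,1)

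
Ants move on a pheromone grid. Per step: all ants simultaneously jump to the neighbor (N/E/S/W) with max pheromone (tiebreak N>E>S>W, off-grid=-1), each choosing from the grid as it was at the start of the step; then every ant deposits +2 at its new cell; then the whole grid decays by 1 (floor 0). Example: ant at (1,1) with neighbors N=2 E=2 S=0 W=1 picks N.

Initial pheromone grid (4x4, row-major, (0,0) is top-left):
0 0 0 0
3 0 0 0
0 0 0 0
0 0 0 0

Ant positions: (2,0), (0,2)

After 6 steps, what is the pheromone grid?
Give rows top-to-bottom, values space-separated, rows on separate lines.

After step 1: ants at (1,0),(0,3)
  0 0 0 1
  4 0 0 0
  0 0 0 0
  0 0 0 0
After step 2: ants at (0,0),(1,3)
  1 0 0 0
  3 0 0 1
  0 0 0 0
  0 0 0 0
After step 3: ants at (1,0),(0,3)
  0 0 0 1
  4 0 0 0
  0 0 0 0
  0 0 0 0
After step 4: ants at (0,0),(1,3)
  1 0 0 0
  3 0 0 1
  0 0 0 0
  0 0 0 0
After step 5: ants at (1,0),(0,3)
  0 0 0 1
  4 0 0 0
  0 0 0 0
  0 0 0 0
After step 6: ants at (0,0),(1,3)
  1 0 0 0
  3 0 0 1
  0 0 0 0
  0 0 0 0

1 0 0 0
3 0 0 1
0 0 0 0
0 0 0 0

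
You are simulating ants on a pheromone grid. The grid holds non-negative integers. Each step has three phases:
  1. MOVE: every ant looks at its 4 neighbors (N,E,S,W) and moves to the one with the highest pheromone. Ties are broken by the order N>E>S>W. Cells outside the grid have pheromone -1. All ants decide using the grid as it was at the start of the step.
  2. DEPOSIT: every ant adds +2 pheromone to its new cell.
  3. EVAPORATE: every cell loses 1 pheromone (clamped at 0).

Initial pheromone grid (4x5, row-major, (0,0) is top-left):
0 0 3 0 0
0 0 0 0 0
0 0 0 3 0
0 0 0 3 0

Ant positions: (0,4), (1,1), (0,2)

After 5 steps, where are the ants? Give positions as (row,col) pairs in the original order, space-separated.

Step 1: ant0:(0,4)->S->(1,4) | ant1:(1,1)->N->(0,1) | ant2:(0,2)->E->(0,3)
  grid max=2 at (0,2)
Step 2: ant0:(1,4)->N->(0,4) | ant1:(0,1)->E->(0,2) | ant2:(0,3)->W->(0,2)
  grid max=5 at (0,2)
Step 3: ant0:(0,4)->S->(1,4) | ant1:(0,2)->E->(0,3) | ant2:(0,2)->E->(0,3)
  grid max=4 at (0,2)
Step 4: ant0:(1,4)->N->(0,4) | ant1:(0,3)->W->(0,2) | ant2:(0,3)->W->(0,2)
  grid max=7 at (0,2)
Step 5: ant0:(0,4)->W->(0,3) | ant1:(0,2)->E->(0,3) | ant2:(0,2)->E->(0,3)
  grid max=7 at (0,3)

(0,3) (0,3) (0,3)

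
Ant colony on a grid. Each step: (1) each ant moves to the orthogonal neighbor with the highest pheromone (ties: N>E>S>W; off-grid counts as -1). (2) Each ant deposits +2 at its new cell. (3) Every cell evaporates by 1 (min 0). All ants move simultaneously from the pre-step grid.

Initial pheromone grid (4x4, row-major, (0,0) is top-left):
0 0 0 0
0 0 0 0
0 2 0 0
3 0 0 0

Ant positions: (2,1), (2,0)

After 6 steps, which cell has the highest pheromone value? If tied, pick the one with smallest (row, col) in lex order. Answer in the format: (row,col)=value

Step 1: ant0:(2,1)->N->(1,1) | ant1:(2,0)->S->(3,0)
  grid max=4 at (3,0)
Step 2: ant0:(1,1)->S->(2,1) | ant1:(3,0)->N->(2,0)
  grid max=3 at (3,0)
Step 3: ant0:(2,1)->W->(2,0) | ant1:(2,0)->S->(3,0)
  grid max=4 at (3,0)
Step 4: ant0:(2,0)->S->(3,0) | ant1:(3,0)->N->(2,0)
  grid max=5 at (3,0)
Step 5: ant0:(3,0)->N->(2,0) | ant1:(2,0)->S->(3,0)
  grid max=6 at (3,0)
Step 6: ant0:(2,0)->S->(3,0) | ant1:(3,0)->N->(2,0)
  grid max=7 at (3,0)
Final grid:
  0 0 0 0
  0 0 0 0
  5 0 0 0
  7 0 0 0
Max pheromone 7 at (3,0)

Answer: (3,0)=7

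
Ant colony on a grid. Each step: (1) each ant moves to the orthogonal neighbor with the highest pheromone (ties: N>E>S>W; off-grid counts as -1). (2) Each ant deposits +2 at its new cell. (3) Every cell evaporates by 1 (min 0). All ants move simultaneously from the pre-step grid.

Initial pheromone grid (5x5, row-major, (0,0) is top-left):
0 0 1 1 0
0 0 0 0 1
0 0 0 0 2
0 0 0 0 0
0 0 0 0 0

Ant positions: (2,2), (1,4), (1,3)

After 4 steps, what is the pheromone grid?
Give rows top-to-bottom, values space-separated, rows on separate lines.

After step 1: ants at (1,2),(2,4),(0,3)
  0 0 0 2 0
  0 0 1 0 0
  0 0 0 0 3
  0 0 0 0 0
  0 0 0 0 0
After step 2: ants at (0,2),(1,4),(0,4)
  0 0 1 1 1
  0 0 0 0 1
  0 0 0 0 2
  0 0 0 0 0
  0 0 0 0 0
After step 3: ants at (0,3),(2,4),(1,4)
  0 0 0 2 0
  0 0 0 0 2
  0 0 0 0 3
  0 0 0 0 0
  0 0 0 0 0
After step 4: ants at (0,4),(1,4),(2,4)
  0 0 0 1 1
  0 0 0 0 3
  0 0 0 0 4
  0 0 0 0 0
  0 0 0 0 0

0 0 0 1 1
0 0 0 0 3
0 0 0 0 4
0 0 0 0 0
0 0 0 0 0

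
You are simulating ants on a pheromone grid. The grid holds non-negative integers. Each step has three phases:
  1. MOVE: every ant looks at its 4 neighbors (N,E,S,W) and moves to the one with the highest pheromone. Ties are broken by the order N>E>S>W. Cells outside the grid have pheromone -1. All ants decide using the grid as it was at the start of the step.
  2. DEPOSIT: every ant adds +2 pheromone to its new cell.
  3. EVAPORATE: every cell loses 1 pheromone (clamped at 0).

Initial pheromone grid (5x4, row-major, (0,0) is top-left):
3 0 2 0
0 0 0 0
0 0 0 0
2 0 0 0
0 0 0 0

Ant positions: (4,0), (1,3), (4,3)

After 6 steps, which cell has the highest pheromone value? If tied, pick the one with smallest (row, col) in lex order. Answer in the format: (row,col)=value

Step 1: ant0:(4,0)->N->(3,0) | ant1:(1,3)->N->(0,3) | ant2:(4,3)->N->(3,3)
  grid max=3 at (3,0)
Step 2: ant0:(3,0)->N->(2,0) | ant1:(0,3)->W->(0,2) | ant2:(3,3)->N->(2,3)
  grid max=2 at (0,2)
Step 3: ant0:(2,0)->S->(3,0) | ant1:(0,2)->E->(0,3) | ant2:(2,3)->N->(1,3)
  grid max=3 at (3,0)
Step 4: ant0:(3,0)->N->(2,0) | ant1:(0,3)->S->(1,3) | ant2:(1,3)->N->(0,3)
  grid max=2 at (0,3)
Step 5: ant0:(2,0)->S->(3,0) | ant1:(1,3)->N->(0,3) | ant2:(0,3)->S->(1,3)
  grid max=3 at (0,3)
Step 6: ant0:(3,0)->N->(2,0) | ant1:(0,3)->S->(1,3) | ant2:(1,3)->N->(0,3)
  grid max=4 at (0,3)
Final grid:
  0 0 0 4
  0 0 0 4
  1 0 0 0
  2 0 0 0
  0 0 0 0
Max pheromone 4 at (0,3)

Answer: (0,3)=4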